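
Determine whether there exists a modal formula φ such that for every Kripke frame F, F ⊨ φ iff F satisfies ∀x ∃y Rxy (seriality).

This is a Sahlqvist condition; the D axiom □p → ◇p defines it.

Definable; □p → ◇p defines it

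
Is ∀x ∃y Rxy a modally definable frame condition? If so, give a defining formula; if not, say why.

The condition is seriality. A defining modal formula is □q → ◇q.
Suppose □q→◇q is valid. At any x set V(q)=W. Then □q at x, so ◇q at x, so x has a successor.

Yes — defined by □q → ◇q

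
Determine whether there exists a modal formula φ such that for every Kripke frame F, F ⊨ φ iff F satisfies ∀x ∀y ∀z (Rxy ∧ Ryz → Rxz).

Yes, by □r → □□r

This is a Sahlqvist condition; the 4 axiom □r → □□r defines it.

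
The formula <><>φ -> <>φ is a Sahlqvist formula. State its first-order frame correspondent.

transitivity

Equivalently (dual form): □φ → □□φ.
Suppose □φ→□□φ is valid. Take Rxy, Ryz and set V(φ)={w : Rxw}. Then □φ at x, so □□φ at x, so □φ at y, so φ at z, i.e. Rxz.
Conversely, any frame satisfying forall x forall y forall z (Rxy & Ryz -> Rxz) validates the schema.
So the correspondent is transitivity.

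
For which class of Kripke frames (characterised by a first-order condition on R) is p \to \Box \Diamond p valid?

Symmetry

This schema is the B axiom.
Its frame correspondent is symmetry — \forall x \forall y (Rxy \to Ryx).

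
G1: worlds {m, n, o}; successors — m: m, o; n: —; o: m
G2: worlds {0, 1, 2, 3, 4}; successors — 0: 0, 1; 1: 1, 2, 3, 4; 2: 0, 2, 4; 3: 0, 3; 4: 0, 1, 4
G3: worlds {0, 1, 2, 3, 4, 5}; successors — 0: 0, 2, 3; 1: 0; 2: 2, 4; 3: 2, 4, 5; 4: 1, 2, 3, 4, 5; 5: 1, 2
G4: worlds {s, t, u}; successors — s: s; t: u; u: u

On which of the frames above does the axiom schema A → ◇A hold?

G2

Frame correspondent (Sahlqvist): ∀x Rxx — i.e. reflexivity.
G1: fails — world n does not see itself.
G2: ✓.
G3: fails — world 1 does not see itself.
G4: fails — world t does not see itself.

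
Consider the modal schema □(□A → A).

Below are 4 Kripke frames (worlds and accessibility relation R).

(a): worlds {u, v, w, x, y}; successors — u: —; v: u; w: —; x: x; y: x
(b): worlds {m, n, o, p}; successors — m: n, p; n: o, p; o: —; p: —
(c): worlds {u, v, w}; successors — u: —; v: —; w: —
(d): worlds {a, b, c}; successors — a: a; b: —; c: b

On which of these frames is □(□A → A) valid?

(c)

This is the axiom for shift-reflexivity; its first-order frame correspondent is ∀x ∀y (Rxy → Ryy).
(a): fails — Rvu but not Ruu.
(b): fails — Rno but not Roo.
(c): condition met.
(d): fails — Rcb but not Rbb.
Valid on: (c).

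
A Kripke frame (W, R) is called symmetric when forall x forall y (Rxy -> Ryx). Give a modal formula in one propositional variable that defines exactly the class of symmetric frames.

s → □◇s

This is symmetry; the standard corresponding axiom is B: s → □◇s.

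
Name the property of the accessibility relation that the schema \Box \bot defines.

emptiness of R: \forall x \forall y \neg Rxy

This is the Ver axiom.
It corresponds to emptiness of R: \forall x \forall y \neg Rxy.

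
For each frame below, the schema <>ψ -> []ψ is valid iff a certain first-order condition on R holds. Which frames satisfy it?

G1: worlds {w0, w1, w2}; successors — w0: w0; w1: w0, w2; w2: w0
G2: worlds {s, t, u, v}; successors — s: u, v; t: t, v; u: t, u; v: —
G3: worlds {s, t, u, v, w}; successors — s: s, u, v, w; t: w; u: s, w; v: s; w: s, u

none

The schema corresponds to partial functionality: forall x forall y forall z (Rxy & Rxz -> y = z).
G1: fails — w1 sees both w0 and w2.
G2: fails — s sees both u and v.
G3: fails — s sees both s and u.
Valid on no frame.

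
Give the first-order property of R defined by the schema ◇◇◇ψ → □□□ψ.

∀x ∀y ∀z ((xR³y ∧ xR³z) → ∃w (y = w ∧ z = w))

This is a Sahlqvist (Geach-type) schema ◇^3□^0ψ → □^3◇^0ψ.
Minimal-valuation argument: fix x; take any y with xR^3y and any z with xR^3z. Set V(ψ) to the set of worlds R-reachable from y in exactly 0 steps. Then □^0ψ holds at y, so the antecedent holds at x; validity forces ◇^0ψ at z, giving a w with zR^0w and yR^0w.
First-order correspondent: ∀x ∀y ∀z ((xR³y ∧ xR³z) → ∃w (y = w ∧ z = w)).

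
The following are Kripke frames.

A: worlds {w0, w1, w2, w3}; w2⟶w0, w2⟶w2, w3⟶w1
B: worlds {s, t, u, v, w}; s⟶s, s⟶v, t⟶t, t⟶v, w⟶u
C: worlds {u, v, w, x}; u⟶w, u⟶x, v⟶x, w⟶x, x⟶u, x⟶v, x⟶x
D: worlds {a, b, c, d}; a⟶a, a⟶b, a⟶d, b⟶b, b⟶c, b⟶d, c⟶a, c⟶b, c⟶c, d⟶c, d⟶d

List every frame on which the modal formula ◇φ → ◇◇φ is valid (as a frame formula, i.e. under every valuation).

Frame correspondent (Sahlqvist): ∀x ∀y (xRy → ∃w (y = w ∧ xR²w)) — i.e. a generalized confluence (Geach) condition.
A: fails — w3Rw1 but no w with w1=w and w3R²w.
B: fails — wRu but no w* with u=w* and wR²w*.
C: fails — uRw but no t with w=t and uR²t.
D: satisfies the condition.
Valid on: D.

D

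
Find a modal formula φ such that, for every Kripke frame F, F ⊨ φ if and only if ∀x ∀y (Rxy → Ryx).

The condition is symmetry. The B schema ψ → □◇ψ defines it.
Suppose ψ→□◇ψ is valid. Take Rxy and set V(ψ)={x}. Then ψ at x, so □◇ψ at x, so ◇ψ at y, so some z with Ryz has ψ; z=x, i.e. Ryx.

ψ → □◇ψ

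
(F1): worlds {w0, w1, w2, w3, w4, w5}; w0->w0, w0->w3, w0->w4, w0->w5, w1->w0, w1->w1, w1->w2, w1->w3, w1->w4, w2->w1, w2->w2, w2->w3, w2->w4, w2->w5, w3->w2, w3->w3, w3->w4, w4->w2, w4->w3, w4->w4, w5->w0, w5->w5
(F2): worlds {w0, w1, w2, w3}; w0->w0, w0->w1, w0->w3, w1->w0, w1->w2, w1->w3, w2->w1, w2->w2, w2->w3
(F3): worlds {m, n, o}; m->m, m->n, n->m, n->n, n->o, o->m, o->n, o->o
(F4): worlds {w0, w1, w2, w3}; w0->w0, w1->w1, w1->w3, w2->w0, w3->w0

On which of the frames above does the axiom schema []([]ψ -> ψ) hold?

Frame correspondent (Sahlqvist): forall x forall y (Rxy -> Ryy) — i.e. shift-reflexivity.
(F1): satisfies the condition.
(F2): fails — Rw1w3 but not Rw3w3.
(F3): satisfies the condition.
(F4): fails — Rw1w3 but not Rw3w3.
Valid on: (F1), (F3).

(F1), (F3)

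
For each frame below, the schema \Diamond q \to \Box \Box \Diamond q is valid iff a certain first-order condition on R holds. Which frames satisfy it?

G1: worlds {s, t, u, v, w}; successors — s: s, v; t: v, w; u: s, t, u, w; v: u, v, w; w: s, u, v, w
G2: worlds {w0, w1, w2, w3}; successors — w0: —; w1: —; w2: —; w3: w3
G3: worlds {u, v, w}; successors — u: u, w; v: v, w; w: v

Frame correspondent (Sahlqvist): \forall x \forall y \forall z ((xRy \wedge x R^2 z) \to \exists w (y = w \wedge zRw)) — i.e. a generalized confluence (Geach) condition.
G1: fails — sRs, sR²v but no w* with s=w* and vRw*.
G2: condition met.
G3: fails — uRu, uR²v but no t with u=t and vRt.

G2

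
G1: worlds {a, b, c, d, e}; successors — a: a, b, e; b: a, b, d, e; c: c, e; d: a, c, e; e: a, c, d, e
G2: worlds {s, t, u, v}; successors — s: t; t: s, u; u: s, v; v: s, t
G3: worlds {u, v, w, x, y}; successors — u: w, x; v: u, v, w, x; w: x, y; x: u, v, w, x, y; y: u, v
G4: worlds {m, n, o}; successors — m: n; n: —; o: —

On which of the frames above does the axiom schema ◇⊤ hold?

G1, G2, G3

The schema corresponds to seriality: ∀x ∃y Rxy.
G1: holds.
G2: holds.
G3: holds.
G4: fails — world n has no successor.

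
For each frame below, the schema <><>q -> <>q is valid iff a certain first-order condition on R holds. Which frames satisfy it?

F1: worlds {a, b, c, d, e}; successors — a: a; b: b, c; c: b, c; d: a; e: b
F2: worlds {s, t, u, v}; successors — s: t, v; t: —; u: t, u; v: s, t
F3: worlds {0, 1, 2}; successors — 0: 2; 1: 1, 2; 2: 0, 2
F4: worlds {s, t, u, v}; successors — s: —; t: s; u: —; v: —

This is the axiom for transitivity; its first-order frame correspondent is forall x forall y forall z (Rxy & Ryz -> Rxz).
F1: fails — Reb and Rbc but not Rec.
F2: fails — Rvs and Rsv but not Rvv.
F3: fails — R02 and R20 but not R00.
F4: condition met.
Valid on: F4.

F4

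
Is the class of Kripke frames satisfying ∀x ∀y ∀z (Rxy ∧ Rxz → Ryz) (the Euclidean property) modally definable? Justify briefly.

Definable; ◇r → □◇r defines it

Yes: it is the Euclidean property, defined by the 5 schema ◇r → □◇r.
Suppose ◇r→□◇r is valid. Take Rxy, Rxz and set V(r)={y}. Then ◇r at x, so □◇r at x, so ◇r at z, so some w with Rzw has r; w=y, i.e. Rzy. By symmetry of the argument, Ryz.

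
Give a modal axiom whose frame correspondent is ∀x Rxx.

□q → q

A defining formula is □q → q (the T axiom).
Suppose □q→q is valid. At any x set V(q)={w : Rxw}. Then □q holds at x, so q holds at x, i.e. Rxx.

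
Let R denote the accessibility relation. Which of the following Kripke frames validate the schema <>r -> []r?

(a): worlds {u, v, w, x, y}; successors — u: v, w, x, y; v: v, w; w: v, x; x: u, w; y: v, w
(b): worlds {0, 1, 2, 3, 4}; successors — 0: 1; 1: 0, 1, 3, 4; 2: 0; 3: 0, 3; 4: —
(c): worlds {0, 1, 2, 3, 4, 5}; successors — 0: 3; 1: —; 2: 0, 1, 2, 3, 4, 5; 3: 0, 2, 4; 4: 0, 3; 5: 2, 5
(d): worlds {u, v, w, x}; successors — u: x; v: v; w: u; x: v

(d)

This is the axiom for partial functionality; its first-order frame correspondent is forall x forall y forall z (Rxy & Rxz -> y = z).
(a): fails — u sees both v and w.
(b): fails — 1 sees both 0 and 1.
(c): fails — 2 sees both 0 and 1.
(d): condition met.
Valid on: (d).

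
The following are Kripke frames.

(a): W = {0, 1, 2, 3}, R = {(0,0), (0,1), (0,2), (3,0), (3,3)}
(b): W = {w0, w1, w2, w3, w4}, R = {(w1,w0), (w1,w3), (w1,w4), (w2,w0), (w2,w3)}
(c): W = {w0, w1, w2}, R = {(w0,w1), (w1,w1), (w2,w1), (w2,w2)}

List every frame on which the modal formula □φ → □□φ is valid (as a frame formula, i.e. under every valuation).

The schema corresponds to transitivity: ∀x ∀y ∀z (Rxy ∧ Ryz → Rxz).
(a): fails — R30 and R02 but not R32.
(b): condition met.
(c): condition met.
Valid on: (b), (c).

(b), (c)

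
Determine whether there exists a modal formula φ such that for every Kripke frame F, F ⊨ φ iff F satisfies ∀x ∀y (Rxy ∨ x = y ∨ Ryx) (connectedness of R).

Not definable by any modal formula

Any modally definable frame class is closed under disjoint unions.
Take 2 disjoint single-world reflexive frames: each is trivially connected, but their disjoint union has 2 worlds with no edge between distinct components, so it is not connected.
So no modal formula (or set of formulas) defines exactly the connected frames.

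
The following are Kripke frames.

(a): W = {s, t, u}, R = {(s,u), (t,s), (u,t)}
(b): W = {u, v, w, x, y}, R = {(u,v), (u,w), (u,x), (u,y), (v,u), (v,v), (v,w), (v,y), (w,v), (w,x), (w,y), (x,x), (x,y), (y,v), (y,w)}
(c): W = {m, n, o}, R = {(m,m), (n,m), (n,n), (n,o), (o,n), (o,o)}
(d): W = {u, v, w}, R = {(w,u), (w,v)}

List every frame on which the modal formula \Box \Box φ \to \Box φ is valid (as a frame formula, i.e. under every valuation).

Frame correspondent (Sahlqvist): \forall x \forall y (Rxy \to \exists z (Rxz \wedge Rzy)) — i.e. density.
(a): fails — Rsu but no z with Rsz and Rzu.
(b): condition met.
(c): condition met.
(d): fails — Rwu but no z with Rwz and Rzu.

(b), (c)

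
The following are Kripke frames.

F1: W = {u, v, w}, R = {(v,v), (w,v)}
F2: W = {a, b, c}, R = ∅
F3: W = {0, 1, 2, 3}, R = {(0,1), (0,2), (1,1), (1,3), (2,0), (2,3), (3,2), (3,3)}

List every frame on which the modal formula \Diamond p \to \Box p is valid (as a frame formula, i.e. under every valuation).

F1, F2

This is the axiom for partial functionality; its first-order frame correspondent is \forall x \forall y \forall z (Rxy \wedge Rxz \to y = z).
F1: condition met.
F2: condition met.
F3: fails — 0 sees both 1 and 2.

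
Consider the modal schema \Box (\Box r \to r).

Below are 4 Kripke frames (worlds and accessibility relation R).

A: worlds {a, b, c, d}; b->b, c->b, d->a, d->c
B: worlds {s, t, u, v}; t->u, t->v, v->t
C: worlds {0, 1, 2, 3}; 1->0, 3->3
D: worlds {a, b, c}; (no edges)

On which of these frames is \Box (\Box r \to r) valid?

This is the axiom for shift-reflexivity; its first-order frame correspondent is \forall x \forall y (Rxy \to Ryy).
A: fails — Rdc but not Rcc.
B: fails — Rtu but not Ruu.
C: fails — R10 but not R00.
D: holds.
Valid on: D.

D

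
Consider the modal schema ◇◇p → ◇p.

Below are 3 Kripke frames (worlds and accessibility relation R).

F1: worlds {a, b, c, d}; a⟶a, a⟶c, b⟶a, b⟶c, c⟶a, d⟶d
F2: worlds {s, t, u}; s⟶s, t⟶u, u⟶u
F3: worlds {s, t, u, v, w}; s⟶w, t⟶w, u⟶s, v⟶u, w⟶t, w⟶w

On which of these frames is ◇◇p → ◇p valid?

This is the axiom for transitivity; its first-order frame correspondent is ∀x ∀y ∀z (Rxy ∧ Ryz → Rxz).
F1: fails — Rca and Rac but not Rcc.
F2: holds.
F3: fails — Rus and Rsw but not Ruw.

F2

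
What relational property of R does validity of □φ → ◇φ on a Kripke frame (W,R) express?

Suppose □φ→◇φ is valid. At any x set V(φ)=W. Then □φ at x, so ◇φ at x, so x has a successor.

seriality: ∀x ∃y Rxy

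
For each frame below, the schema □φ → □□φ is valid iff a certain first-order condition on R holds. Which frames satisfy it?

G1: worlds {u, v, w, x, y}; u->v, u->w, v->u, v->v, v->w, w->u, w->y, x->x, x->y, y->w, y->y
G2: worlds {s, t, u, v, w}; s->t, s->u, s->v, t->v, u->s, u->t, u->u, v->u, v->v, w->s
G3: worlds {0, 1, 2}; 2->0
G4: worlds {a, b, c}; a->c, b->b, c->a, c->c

Frame correspondent (Sahlqvist): ∀x ∀y ∀z (Rxy ∧ Ryz → Rxz) — i.e. transitivity.
G1: fails — Ruv and Rvu but not Ruu.
G2: fails — Rtv and Rvu but not Rtu.
G3: ✓.
G4: fails — Rac and Rca but not Raa.
Valid on: G3.

G3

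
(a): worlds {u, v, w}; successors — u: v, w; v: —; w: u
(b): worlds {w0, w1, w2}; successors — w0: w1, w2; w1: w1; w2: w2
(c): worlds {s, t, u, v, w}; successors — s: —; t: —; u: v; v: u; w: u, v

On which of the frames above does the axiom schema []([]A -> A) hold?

(b)

The schema corresponds to shift-reflexivity: forall x forall y (Rxy -> Ryy).
(a): fails — Ruv but not Rvv.
(b): condition met.
(c): fails — Ruv but not Rvv.
Valid on: (b).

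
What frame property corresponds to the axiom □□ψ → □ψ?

density

This schema is the C4 axiom.
It corresponds to density: ∀x ∀y (Rxy → ∃z (Rxz ∧ Rzy)).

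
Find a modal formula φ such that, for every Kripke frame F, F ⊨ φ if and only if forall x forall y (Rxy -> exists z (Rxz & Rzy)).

This is density; the standard corresponding axiom is C4: □□q → □q.

□□q → □q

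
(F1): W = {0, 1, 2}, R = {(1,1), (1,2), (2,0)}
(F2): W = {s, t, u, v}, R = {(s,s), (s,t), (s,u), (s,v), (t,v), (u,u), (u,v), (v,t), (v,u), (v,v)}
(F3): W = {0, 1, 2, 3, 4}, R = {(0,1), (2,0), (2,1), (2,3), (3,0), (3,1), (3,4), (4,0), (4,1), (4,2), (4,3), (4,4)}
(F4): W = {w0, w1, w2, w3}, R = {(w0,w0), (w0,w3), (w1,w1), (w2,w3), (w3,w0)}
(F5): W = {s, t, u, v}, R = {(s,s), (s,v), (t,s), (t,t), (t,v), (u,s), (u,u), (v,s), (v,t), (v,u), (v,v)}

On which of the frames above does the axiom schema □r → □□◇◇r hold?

(F2), (F4), (F5)

This is the axiom for a generalized confluence (Geach) condition; its first-order frame correspondent is ∀x ∀z (xR²z → ∃w (xRw ∧ zR²w)).
(F1): fails — 1R²0 but no w with 1Rw and 0R²w.
(F2): condition met.
(F3): fails — 2R²0 but no w with 2Rw and 0R²w.
(F4): condition met.
(F5): condition met.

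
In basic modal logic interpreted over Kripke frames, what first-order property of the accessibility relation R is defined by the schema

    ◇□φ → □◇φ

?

convergence: ∀x ∀y ∀z (Rxy ∧ Rxz → ∃w (Ryw ∧ Rzw))

Suppose ◇□φ→□◇φ is valid. Take Rxy, Rxz and set V(φ)={w : Ryw}. Then □φ at y so ◇□φ at x, so □◇φ at x, so ◇φ at z, giving w with Rzw and Ryw.
Conversely, any frame satisfying ∀x ∀y ∀z (Rxy ∧ Rxz → ∃w (Ryw ∧ Rzw)) validates the schema.
Frame condition: ∀x ∀y ∀z (Rxy ∧ Rxz → ∃w (Ryw ∧ Rzw)).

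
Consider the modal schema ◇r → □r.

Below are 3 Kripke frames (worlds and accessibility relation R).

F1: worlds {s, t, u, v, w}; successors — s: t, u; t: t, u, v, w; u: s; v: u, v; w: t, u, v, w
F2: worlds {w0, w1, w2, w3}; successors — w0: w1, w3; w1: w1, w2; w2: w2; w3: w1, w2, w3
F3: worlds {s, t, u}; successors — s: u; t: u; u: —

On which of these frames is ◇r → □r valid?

F3

Frame correspondent (Sahlqvist): ∀x ∀y ∀z (Rxy ∧ Rxz → y = z) — i.e. partial functionality.
F1: fails — s sees both t and u.
F2: fails — w0 sees both w1 and w3.
F3: satisfies the condition.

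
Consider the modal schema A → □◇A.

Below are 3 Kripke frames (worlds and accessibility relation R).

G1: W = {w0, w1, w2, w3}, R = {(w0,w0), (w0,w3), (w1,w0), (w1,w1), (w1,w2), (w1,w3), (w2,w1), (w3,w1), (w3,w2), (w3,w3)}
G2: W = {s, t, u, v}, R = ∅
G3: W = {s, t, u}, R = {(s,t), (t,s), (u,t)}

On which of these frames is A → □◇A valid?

This is the axiom for symmetry; its first-order frame correspondent is ∀x ∀y (Rxy → Ryx).
G1: fails — Rw1w0 but not Rw0w1.
G2: condition met.
G3: fails — Rut but not Rtu.

G2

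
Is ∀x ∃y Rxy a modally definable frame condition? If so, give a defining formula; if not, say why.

This is a Sahlqvist condition; the D axiom □r → ◇r defines it.
Suppose □r→◇r is valid. At any x set V(r)=W. Then □r at x, so ◇r at x, so x has a successor.

Definable; □r → ◇r defines it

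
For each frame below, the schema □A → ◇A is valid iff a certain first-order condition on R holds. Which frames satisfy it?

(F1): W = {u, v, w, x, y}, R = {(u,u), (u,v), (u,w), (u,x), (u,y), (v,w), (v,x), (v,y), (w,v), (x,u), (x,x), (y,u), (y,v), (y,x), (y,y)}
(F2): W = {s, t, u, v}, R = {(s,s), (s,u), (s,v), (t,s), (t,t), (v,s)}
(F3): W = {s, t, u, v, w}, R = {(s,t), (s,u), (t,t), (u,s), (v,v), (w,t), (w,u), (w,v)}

This is the axiom for seriality; its first-order frame correspondent is ∀x ∃y Rxy.
(F1): ✓.
(F2): fails — world u has no successor.
(F3): ✓.
Valid on: (F1), (F3).

(F1), (F3)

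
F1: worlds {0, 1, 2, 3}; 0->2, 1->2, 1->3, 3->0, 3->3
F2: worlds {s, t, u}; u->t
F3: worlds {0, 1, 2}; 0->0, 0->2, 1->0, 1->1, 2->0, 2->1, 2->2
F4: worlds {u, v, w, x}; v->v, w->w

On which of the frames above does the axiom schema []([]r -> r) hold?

F3, F4

The schema corresponds to shift-reflexivity: forall x forall y (Rxy -> Ryy).
F1: fails — R02 but not R22.
F2: fails — Rut but not Rtt.
F3: condition met.
F4: condition met.
Valid on: F3, F4.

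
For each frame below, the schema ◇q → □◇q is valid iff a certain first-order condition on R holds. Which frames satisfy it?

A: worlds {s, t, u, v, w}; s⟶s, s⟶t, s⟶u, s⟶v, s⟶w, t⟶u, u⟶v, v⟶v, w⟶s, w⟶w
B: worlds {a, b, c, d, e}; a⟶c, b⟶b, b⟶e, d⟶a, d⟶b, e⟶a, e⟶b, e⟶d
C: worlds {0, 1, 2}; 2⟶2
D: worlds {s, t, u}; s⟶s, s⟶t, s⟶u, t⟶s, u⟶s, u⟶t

Frame correspondent (Sahlqvist): ∀x ∀y ∀z (Rxy ∧ Rxz → Ryz) — i.e. the Euclidean property.
A: fails — Rsv and Rsw but not Rvw.
B: fails — Rac and Rac but not Rcc.
C: holds.
D: fails — Rsu and Rsu but not Ruu.

C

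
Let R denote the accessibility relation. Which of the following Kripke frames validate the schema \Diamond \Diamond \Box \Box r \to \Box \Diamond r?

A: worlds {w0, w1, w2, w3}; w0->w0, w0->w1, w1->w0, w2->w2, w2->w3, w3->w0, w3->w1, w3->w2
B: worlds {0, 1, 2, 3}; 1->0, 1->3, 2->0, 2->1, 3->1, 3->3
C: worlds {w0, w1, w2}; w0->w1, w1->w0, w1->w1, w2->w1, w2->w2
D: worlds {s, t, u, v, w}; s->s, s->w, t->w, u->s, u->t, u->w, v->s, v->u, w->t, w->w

C, D

Frame correspondent (Sahlqvist): \forall x \forall y \forall z ((x R^2 y \wedge xRz) \to \exists w (y R^2 w \wedge zRw)) — i.e. a generalized confluence (Geach) condition.
A: fails — w2R²w0, w2Rw2 but no w with w0R²w and w2Rw.
B: fails — 1R²1, 1R0 but no w with 1R²w and 0Rw.
C: condition met.
D: condition met.
Valid on: C, D.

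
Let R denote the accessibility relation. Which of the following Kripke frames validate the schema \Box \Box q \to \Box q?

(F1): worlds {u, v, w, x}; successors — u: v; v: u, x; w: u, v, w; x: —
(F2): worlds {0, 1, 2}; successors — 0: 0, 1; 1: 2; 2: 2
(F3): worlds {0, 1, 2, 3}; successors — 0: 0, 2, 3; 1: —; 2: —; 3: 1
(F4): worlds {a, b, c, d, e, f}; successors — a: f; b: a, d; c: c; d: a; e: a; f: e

(F2)

The schema corresponds to density: \forall x \forall y (Rxy \to \exists z (Rxz \wedge Rzy)).
(F1): fails — Ruv but no z with Ruz and Rzv.
(F2): holds.
(F3): fails — R31 but no z with R3z and Rz1.
(F4): fails — Rea but no z with Rez and Rza.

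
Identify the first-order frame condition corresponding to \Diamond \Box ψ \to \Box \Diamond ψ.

convergence: \forall x \forall y \forall z (Rxy \wedge Rxz \to \exists w (Ryw \wedge Rzw))

This is the .2 axiom.
Its frame correspondent is convergence — \forall x \forall y \forall z (Rxy \wedge Rxz \to \exists w (Ryw \wedge Rzw)).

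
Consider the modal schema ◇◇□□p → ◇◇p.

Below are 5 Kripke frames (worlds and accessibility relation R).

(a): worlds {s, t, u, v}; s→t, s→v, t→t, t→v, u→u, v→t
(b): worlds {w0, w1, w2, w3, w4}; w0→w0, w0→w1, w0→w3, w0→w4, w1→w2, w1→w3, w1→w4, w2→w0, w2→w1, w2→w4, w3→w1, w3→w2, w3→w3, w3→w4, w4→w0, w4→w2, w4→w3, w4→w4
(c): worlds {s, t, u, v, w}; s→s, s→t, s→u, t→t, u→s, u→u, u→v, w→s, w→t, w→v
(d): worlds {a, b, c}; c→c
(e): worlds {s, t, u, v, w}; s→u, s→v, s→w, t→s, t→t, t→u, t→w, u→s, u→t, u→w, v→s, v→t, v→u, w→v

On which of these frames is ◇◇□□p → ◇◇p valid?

This is the axiom for a generalized confluence (Geach) condition; its first-order frame correspondent is ∀x ∀y (xR²y → ∃w (yR²w ∧ xR²w)).
(a): ✓.
(b): ✓.
(c): fails — sR²v but no w* with vR²w* and sR²w*.
(d): ✓.
(e): ✓.
Valid on: (a), (b), (d), (e).

(a), (b), (d), (e)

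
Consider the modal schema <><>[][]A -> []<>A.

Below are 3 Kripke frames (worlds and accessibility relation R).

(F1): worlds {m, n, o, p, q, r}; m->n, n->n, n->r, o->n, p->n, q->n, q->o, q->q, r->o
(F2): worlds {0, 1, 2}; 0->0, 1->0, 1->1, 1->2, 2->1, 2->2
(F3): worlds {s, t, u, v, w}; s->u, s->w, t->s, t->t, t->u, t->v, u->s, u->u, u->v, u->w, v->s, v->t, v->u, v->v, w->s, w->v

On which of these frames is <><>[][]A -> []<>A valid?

(F3)

The schema corresponds to a generalized confluence (Geach) condition: forall x forall y forall z ((x R^2 y & xRz) -> exists w (y R^2 w & zRw)).
(F1): fails — nR²o, nRr but no w with oR²w and rRw.
(F2): fails — 1R²0, 1R2 but no w with 0R²w and 2Rw.
(F3): ✓.
Valid on: (F3).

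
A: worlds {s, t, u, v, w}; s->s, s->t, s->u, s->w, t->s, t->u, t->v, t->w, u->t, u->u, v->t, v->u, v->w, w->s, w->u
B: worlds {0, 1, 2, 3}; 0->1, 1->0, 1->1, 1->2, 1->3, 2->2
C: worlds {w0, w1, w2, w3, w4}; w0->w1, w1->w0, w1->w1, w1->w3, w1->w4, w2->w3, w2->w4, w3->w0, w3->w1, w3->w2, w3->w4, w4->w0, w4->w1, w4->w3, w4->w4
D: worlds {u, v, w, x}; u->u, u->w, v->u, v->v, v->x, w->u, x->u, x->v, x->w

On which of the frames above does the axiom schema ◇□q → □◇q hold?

A, D

This is the axiom for convergence; its first-order frame correspondent is ∀x ∀y ∀z (Rxy ∧ Rxz → ∃w (Ryw ∧ Rzw)).
A: satisfies the condition.
B: fails — R10 and R12 but 0 and 2 have no common successor.
C: fails — Rw3w0 and Rw3w2 but w0 and w2 have no common successor.
D: satisfies the condition.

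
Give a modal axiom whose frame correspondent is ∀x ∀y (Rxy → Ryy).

□(□q → q)

The condition is shift-reflexivity. The T□ schema □(□q → q) defines it.
Suppose □(□q→q) is valid. Take Rxy and set V(q)={w : Ryw}. Then at y, □q holds; since □(□q→q) at x, □q→q at y, so q at y, i.e. Ryy.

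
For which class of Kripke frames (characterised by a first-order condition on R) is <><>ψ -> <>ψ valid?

transitivity: forall x forall y forall z (Rxy & Ryz -> Rxz)

Equivalently (dual form): □ψ → □□ψ.
Suppose □ψ→□□ψ is valid. Take Rxy, Ryz and set V(ψ)={w : Rxw}. Then □ψ at x, so □□ψ at x, so □ψ at y, so ψ at z, i.e. Rxz.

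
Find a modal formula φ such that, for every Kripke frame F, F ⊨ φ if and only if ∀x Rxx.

This is reflexivity; the standard corresponding axiom is T: □r → r.
Suppose □r→r is valid. At any x set V(r)={w : Rxw}. Then □r holds at x, so r holds at x, i.e. Rxx.

□r → r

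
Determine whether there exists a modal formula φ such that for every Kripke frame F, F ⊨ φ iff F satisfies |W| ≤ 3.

No

Modal frame validity is preserved under disjoint unions.
Any modal formula valid on each of 4 disjoint one-world frames is valid on their disjoint union (validity is preserved under disjoint unions). Each one-world frame has |W|=1≤3, but the union has |W|=4.
So the class is not modally definable.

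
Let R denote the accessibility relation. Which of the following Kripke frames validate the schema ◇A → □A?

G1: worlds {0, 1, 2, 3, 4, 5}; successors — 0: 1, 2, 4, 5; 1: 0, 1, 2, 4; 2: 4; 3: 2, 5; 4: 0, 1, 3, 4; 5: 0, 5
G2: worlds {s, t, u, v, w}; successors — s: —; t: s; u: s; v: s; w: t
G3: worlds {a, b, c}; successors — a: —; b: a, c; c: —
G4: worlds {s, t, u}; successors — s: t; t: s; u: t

G2, G4

The schema corresponds to partial functionality: ∀x ∀y ∀z (Rxy ∧ Rxz → y = z).
G1: fails — 0 sees both 1 and 2.
G2: satisfies the condition.
G3: fails — b sees both a and c.
G4: satisfies the condition.
Valid on: G2, G4.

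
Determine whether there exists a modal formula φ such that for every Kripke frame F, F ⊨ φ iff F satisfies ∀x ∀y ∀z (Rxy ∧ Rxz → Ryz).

Definable; ◇p → □◇p defines it

Yes: it is the Euclidean property, defined by the 5 schema ◇p → □◇p.
Suppose ◇p→□◇p is valid. Take Rxy, Rxz and set V(p)={y}. Then ◇p at x, so □◇p at x, so ◇p at z, so some w with Rzw has p; w=y, i.e. Rzy. By symmetry of the argument, Ryz.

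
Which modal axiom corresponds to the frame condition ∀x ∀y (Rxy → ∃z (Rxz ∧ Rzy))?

This is density; the standard corresponding axiom is C4: □□ψ → □ψ.

□□ψ → □ψ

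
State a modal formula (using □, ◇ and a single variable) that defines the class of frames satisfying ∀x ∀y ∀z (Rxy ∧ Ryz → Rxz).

This is transitivity; the standard corresponding axiom is 4: □q → □□q.

□q → □□q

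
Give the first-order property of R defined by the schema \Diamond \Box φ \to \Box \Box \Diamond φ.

\forall x \forall y \forall z ((xRy \wedge x R^2 z) \to \exists w (yRw \wedge zRw))

This is a Sahlqvist (Geach-type) schema ◇^1□^1φ → □^2◇^1φ.
Minimal-valuation argument: fix x; take any y with xR^1y and any z with xR^2z. Set V(φ) to the set of worlds R-reachable from y in exactly 1 step. Then □^1φ holds at y, so the antecedent holds at x; validity forces ◇^1φ at z, giving a w with zR^1w and yR^1w.
First-order correspondent: \forall x \forall y \forall z ((xRy \wedge x R^2 z) \to \exists w (yRw \wedge zRw)).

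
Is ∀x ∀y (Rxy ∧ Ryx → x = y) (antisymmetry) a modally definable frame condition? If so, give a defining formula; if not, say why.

No

Modal frame validity is preserved under surjective bounded morphisms.
The 8-cycle (worlds s,t,u,v,w,x,y,z with s→t→u→v→w→x→y→z→s) is antisymmetric. Sending even-indexed worlds to s and odd-indexed worlds to t is a surjective bounded morphism onto the two-world frame with s↔t, which is not antisymmetric.
Hence antisymmetry is not modally definable.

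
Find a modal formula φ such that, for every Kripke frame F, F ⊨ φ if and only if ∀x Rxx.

The condition is reflexivity. The T schema □q → q defines it.
Suppose □q→q is valid. At any x set V(q)={w : Rxw}. Then □q holds at x, so q holds at x, i.e. Rxx.

□q → q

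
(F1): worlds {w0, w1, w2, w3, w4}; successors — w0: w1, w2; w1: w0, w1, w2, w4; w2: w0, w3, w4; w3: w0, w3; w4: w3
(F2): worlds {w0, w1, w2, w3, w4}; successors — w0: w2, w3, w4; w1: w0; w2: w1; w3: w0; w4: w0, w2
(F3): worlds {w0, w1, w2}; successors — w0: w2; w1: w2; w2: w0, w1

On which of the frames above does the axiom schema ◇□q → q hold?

This is the axiom for symmetry; its first-order frame correspondent is ∀x ∀y (Rxy → Ryx).
(F1): fails — Rw1w2 but not Rw2w1.
(F2): fails — Rw1w0 but not Rw0w1.
(F3): ✓.
Valid on: (F3).

(F3)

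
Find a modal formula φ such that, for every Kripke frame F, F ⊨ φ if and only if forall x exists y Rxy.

The condition is seriality. The D schema □s → ◇s defines it.
Suppose □s→◇s is valid. At any x set V(s)=W. Then □s at x, so ◇s at x, so x has a successor.

□s → ◇s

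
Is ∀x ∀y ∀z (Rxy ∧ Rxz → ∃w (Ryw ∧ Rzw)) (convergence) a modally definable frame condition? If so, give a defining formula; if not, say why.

Yes — defined by ◇□q → □◇q

Yes: it is convergence, defined by the .2 schema ◇□q → □◇q.
Suppose ◇□q→□◇q is valid. Take Rxy, Rxz and set V(q)={w : Ryw}. Then □q at y so ◇□q at x, so □◇q at x, so ◇q at z, giving w with Rzw and Ryw.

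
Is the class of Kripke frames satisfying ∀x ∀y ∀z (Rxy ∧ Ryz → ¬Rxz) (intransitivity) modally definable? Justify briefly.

Not definable by any modal formula

Modal frame validity is preserved under surjective bounded morphisms.
The 3-cycle (worlds 0,1,2 with 0→1→2→0) is intransitive. Mapping every world to a single reflexive point • is a surjective bounded morphism; the reflexive point is not intransitive (R••∧R•• but R••).
Hence intransitivity is not modally definable.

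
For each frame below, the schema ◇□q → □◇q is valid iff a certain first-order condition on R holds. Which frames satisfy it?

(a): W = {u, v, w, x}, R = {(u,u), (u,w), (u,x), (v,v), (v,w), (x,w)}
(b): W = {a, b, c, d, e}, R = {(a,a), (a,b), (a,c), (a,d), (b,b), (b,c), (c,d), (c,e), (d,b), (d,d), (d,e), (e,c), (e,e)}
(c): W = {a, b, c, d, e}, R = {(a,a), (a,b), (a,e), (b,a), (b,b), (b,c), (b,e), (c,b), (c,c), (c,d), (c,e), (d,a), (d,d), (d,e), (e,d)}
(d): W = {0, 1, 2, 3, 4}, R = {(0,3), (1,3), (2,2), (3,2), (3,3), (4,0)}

The schema corresponds to convergence: ∀x ∀y ∀z (Rxy ∧ Rxz → ∃w (Ryw ∧ Rzw)).
(a): fails — Ruw and Ruw but w and w have no common successor.
(b): fails — Rab and Rac but b and c have no common successor.
(c): fails — Rab and Rae but b and e have no common successor.
(d): holds.
Valid on: (d).

(d)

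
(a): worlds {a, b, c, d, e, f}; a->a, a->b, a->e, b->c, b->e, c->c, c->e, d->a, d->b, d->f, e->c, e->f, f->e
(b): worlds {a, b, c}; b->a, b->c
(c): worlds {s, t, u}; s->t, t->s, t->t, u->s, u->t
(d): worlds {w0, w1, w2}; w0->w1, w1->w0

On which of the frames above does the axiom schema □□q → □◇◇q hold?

The schema corresponds to a generalized confluence (Geach) condition: ∀x ∀z (xRz → ∃w (xR²w ∧ zR²w)).
(a): ✓.
(b): fails — bRa but no w with bR²w and aR²w.
(c): ✓.
(d): fails — w0Rw1 but no w with w0R²w and w1R²w.

(a), (c)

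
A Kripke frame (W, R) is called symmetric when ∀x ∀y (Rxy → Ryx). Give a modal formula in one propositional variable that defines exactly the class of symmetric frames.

The condition is symmetry. The B schema r → □◇r defines it.
Suppose r→□◇r is valid. Take Rxy and set V(r)={x}. Then r at x, so □◇r at x, so ◇r at y, so some z with Ryz has r; z=x, i.e. Ryx.

r → □◇r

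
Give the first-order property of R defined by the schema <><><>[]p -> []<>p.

forall x forall y forall z ((x R^3 y & xRz) -> exists w (yRw & zRw))

This is a Sahlqvist (Geach-type) schema ◇^3□^1p → □^1◇^1p.
First-order correspondent: forall x forall y forall z ((x R^3 y & xRz) -> exists w (yRw & zRw)).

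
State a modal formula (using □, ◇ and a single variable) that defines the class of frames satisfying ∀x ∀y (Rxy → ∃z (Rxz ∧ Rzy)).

□□p → □p

A defining formula is □□p → □p (the C4 axiom).
Suppose □□p→□p is valid. Take Rxy and set V(p)={w : xR²w}. Then □□p at x, so □p at x, so p at y, i.e. ∃z(Rxz∧Rzy).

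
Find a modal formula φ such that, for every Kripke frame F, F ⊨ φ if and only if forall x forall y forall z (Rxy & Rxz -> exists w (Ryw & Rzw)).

A defining formula is ◇□r → □◇r (the .2 axiom).
Suppose ◇□r→□◇r is valid. Take Rxy, Rxz and set V(r)={w : Ryw}. Then □r at y so ◇□r at x, so □◇r at x, so ◇r at z, giving w with Rzw and Ryw.

◇□r → □◇r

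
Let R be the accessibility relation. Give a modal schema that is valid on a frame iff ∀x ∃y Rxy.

□ψ → ◇ψ

The condition is seriality. The D schema □ψ → ◇ψ defines it.
Suppose □ψ→◇ψ is valid. At any x set V(ψ)=W. Then □ψ at x, so ◇ψ at x, so x has a successor.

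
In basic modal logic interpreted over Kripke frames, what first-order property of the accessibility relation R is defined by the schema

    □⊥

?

emptiness of R: ∀x ∀y ¬Rxy

□⊥ is valid iff no world has any successor (otherwise □⊥ fails at any world with one).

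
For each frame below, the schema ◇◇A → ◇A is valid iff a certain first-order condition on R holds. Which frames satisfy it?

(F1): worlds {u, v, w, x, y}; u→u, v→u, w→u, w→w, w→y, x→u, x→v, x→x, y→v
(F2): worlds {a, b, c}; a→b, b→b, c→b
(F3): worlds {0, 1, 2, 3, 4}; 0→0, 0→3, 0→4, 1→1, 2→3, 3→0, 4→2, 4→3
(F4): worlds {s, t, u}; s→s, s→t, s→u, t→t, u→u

(F2), (F4)

Frame correspondent (Sahlqvist): ∀x ∀y ∀z (Rxy ∧ Ryz → Rxz) — i.e. transitivity.
(F1): fails — Rwy and Ryv but not Rwv.
(F2): condition met.
(F3): fails — R43 and R30 but not R40.
(F4): condition met.
Valid on: (F2), (F4).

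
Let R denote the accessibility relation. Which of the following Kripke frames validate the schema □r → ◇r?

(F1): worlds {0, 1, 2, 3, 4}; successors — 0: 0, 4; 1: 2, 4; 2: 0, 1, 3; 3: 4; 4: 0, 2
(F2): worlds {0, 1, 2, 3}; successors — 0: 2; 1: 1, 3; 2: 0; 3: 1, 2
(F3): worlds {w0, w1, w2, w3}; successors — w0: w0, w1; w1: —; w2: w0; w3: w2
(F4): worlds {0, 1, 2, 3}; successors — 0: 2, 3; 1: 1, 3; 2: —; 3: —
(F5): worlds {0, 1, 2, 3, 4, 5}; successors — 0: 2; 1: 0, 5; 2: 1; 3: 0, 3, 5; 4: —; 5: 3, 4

(F1), (F2)

This is the axiom for seriality; its first-order frame correspondent is ∀x ∃y Rxy.
(F1): ✓.
(F2): ✓.
(F3): fails — world w1 has no successor.
(F4): fails — world 2 has no successor.
(F5): fails — world 4 has no successor.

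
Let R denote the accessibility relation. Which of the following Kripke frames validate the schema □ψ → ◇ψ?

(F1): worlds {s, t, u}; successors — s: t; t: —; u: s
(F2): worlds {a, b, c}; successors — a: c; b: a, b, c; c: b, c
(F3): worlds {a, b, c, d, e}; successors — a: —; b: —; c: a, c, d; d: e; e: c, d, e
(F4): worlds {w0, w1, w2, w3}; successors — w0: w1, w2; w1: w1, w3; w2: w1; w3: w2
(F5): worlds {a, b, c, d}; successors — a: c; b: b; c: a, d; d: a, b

(F2), (F4), (F5)

This is the axiom for seriality; its first-order frame correspondent is ∀x ∃y Rxy.
(F1): fails — world t has no successor.
(F2): condition met.
(F3): fails — world a has no successor.
(F4): condition met.
(F5): condition met.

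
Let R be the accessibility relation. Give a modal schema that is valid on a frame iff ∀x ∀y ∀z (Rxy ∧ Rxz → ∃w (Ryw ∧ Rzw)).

A defining formula is ◇□p → □◇p (the .2 axiom).
Suppose ◇□p→□◇p is valid. Take Rxy, Rxz and set V(p)={w : Ryw}. Then □p at y so ◇□p at x, so □◇p at x, so ◇p at z, giving w with Rzw and Ryw.

◇□p → □◇p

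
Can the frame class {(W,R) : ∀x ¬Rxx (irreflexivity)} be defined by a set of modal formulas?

If a class were modally definable it would be closed under surjective bounded morphisms (Goldblatt–Thomason).
The 2-cycle (worlds a,b with a→b→a) is irreflexive, and the map sending every world to a single reflexive point • is a surjective bounded morphism (forth: every edge maps to (•,•); back: every world has a successor). So any modal formula valid on the 2-cycle is also valid on the reflexive point, which is not irreflexive.
Hence irreflexivity is not modally definable.

No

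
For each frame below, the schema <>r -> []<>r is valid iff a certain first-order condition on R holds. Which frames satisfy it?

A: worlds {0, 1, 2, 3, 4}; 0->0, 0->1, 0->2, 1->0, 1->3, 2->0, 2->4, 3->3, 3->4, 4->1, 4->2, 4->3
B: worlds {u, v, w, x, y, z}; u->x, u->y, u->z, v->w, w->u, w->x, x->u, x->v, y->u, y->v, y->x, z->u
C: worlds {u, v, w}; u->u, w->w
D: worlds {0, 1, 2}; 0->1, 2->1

C

The schema corresponds to the Euclidean property: forall x forall y forall z (Rxy & Rxz -> Ryz).
A: fails — R02 and R02 but not R22.
B: fails — Ruz and Ruz but not Rzz.
C: holds.
D: fails — R01 and R01 but not R11.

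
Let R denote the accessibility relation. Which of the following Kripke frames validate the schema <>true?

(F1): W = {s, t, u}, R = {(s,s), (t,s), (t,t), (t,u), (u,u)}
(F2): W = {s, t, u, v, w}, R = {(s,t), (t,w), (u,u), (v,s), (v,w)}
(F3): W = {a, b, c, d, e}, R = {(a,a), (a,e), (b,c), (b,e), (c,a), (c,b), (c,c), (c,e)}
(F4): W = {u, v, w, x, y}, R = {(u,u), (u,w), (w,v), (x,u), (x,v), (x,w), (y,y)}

(F1)

The schema corresponds to seriality: forall x exists y Rxy.
(F1): satisfies the condition.
(F2): fails — world w has no successor.
(F3): fails — world d has no successor.
(F4): fails — world v has no successor.
Valid on: (F1).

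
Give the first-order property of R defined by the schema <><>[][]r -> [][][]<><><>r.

forall x forall y forall z ((x R^2 y & x R^3 z) -> exists w (y R^2 w & z R^3 w))

This is a Sahlqvist (Geach-type) schema ◇^2□^2r → □^3◇^3r.
First-order correspondent: forall x forall y forall z ((x R^2 y & x R^3 z) -> exists w (y R^2 w & z R^3 w)).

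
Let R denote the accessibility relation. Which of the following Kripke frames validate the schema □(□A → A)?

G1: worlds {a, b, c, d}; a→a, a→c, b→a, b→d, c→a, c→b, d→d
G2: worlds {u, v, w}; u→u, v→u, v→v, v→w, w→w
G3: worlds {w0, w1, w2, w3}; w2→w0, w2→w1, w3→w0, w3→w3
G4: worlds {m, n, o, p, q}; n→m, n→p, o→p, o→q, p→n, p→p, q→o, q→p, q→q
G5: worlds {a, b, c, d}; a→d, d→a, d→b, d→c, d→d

Frame correspondent (Sahlqvist): ∀x ∀y (Rxy → Ryy) — i.e. shift-reflexivity.
G1: fails — Rcb but not Rbb.
G2: ✓.
G3: fails — Rw3w0 but not Rw0w0.
G4: fails — Rpn but not Rnn.
G5: fails — Rdc but not Rcc.

G2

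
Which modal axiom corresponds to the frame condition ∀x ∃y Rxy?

The condition is seriality. The D schema □p → ◇p defines it.
Suppose □p→◇p is valid. At any x set V(p)=W. Then □p at x, so ◇p at x, so x has a successor.

□p → ◇p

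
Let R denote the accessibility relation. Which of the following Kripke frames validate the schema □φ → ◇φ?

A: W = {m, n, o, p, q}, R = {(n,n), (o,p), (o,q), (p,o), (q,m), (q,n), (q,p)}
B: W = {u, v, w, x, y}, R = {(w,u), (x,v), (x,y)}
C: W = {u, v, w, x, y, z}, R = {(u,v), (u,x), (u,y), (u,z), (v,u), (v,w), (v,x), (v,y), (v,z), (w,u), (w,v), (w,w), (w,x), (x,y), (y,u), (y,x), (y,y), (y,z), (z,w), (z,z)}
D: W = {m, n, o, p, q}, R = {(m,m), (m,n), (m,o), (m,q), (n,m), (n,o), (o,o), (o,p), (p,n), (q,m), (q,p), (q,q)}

C, D

The schema corresponds to seriality: ∀x ∃y Rxy.
A: fails — world m has no successor.
B: fails — world u has no successor.
C: condition met.
D: condition met.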